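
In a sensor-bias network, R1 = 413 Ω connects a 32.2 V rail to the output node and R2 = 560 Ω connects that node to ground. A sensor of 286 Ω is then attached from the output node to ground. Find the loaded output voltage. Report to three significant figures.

V_out ≈ 10.1 V

The load sits in parallel with R2: R2‖R_L = (560 × 286) / (560 + 286) = 189.3 Ω.
V_out = 32.2 × 189.3 / (413 + 189.3) = 32.2 × 189.3/602.3 = 10.1 V.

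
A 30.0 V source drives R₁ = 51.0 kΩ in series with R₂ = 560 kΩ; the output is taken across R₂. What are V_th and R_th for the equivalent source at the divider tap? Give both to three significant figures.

V_th is the open-circuit tap voltage: 30.0 × 560/(51.0 + 560) = 27.5 V.
With the supply zeroed, R₁ and R₂ appear in parallel from the tap: R_th = R₁‖R₂ = (51.0 × 560)/611.0 = 46.7 kΩ.

V_th = 27.5 V, R_th = 46.7 kΩ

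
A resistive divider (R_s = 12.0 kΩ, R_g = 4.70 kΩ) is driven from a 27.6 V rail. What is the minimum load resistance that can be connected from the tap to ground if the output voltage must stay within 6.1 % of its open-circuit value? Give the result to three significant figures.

R_L(min) ≈ 52.0 kΩ

Output resistance R_th = R_s‖R_g = (12.0 × 4.70)/16.70 = 3.377 kΩ.
The fractional drop is R_th/(R_th + R_L); requiring this ≤ 0.0610 gives R_L ≥ R_th(1/0.0610 − 1) = 3.377 × 15.39 = 52.0 kΩ.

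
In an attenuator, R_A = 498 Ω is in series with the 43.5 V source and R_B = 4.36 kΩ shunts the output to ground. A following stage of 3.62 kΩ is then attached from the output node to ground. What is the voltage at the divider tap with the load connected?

The load sits in parallel with R_B: R_B‖R_L = (4360 × 3620) / (4360 + 3620) = 1978 Ω.
V_out = 43.5 × 1978 / (498 + 1978) = 43.5 × 1978/2476 = 34.8 V.

V_out ≈ 34.8 V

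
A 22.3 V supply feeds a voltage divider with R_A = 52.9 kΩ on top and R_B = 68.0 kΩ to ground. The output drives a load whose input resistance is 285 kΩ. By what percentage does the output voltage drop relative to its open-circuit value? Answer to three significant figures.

9.45 %

The divider's output (Thévenin) resistance is R_A‖R_B = 29.75 kΩ.
Fractional drop under load = R_th/(R_th + R_L) = 29.75 / (29.75 + 285) = 0.09453.
So the output falls by 9.45 %.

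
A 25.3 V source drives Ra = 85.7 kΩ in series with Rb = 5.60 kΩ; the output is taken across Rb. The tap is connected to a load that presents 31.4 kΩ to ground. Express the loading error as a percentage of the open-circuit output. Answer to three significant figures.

The divider's output (Thévenin) resistance is Ra‖Rb = 5.257 kΩ.
Fractional drop under load = R_th/(R_th + R_L) = 5.257 / (5.257 + 31.4) = 0.1434.
So the output falls by 14.3 %.

14.3 %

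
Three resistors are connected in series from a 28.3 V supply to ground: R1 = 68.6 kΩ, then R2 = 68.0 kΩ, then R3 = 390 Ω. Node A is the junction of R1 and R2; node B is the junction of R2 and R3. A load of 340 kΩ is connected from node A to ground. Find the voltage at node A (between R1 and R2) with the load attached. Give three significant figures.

V ≈ 12.8 V

Below node A the series string R2+R3 = 68390 Ω sits in parallel with the 340000 Ω load: 56940 Ω.
V_A = 28.3 × 56940/(68600 + 56940) = 12.8 V.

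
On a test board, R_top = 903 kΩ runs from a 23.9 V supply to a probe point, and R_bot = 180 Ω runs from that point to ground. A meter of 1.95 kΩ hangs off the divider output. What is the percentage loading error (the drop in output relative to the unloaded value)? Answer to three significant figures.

The divider's output (Thévenin) resistance is R_top‖R_bot = 180.0 Ω.
Fractional drop under load = R_th/(R_th + R_L) = 180.0 / (180.0 + 1950) = 0.08449.
So the output falls by 8.45 %.

8.45 %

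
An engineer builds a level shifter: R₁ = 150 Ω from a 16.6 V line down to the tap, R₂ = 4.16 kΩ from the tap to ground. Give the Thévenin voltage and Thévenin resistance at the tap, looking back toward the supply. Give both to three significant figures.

V_th = 16.0 V, R_th = 145 Ω

V_th is the open-circuit tap voltage: 16.6 × 4160/(150 + 4160) = 16.0 V.
With the supply zeroed, R₁ and R₂ appear in parallel from the tap: R_th = R₁‖R₂ = (150 × 4160)/4310 = 145 Ω.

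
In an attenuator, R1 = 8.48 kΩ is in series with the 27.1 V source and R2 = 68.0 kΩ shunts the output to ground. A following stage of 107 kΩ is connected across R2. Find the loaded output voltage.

The load sits in parallel with R2: R2‖R_L = (68.0 × 107) / (68.0 + 107) = 41.58 kΩ.
V_out = 27.1 × 41.58 / (8.48 + 41.58) = 27.1 × 41.58/50.06 = 22.5 V.

V_out ≈ 22.5 V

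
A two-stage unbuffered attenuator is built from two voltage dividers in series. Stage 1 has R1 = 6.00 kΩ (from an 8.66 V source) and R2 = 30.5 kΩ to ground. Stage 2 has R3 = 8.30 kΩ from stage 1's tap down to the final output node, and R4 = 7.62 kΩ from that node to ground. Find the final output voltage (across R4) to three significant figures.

Stage 2 presents R3+R4 = 15.92 kΩ as a load on stage 1's tap.
Stage 1's lower leg becomes R2‖(R3+R4) = 10.46 kΩ, so V_mid = 8.66 × 10.46/16.46 = 5.503 V.
Stage 2 is itself unloaded: V_out = V_mid × R4/(R3+R4) = 5.503 × 7.62/15.92 = 2.63 V.

V_out ≈ 2.63 V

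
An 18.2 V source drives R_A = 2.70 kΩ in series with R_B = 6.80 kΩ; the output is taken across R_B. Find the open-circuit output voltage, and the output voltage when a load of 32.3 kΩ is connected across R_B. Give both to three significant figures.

Open-circuit: V = 18.2 × 6.80/(2.70 + 6.80) = 13.0 V.
With the load, R_B becomes R_B‖R_L = 5.617 kΩ, so V = 18.2 × 5.617/8.317 = 12.3 V.

Unloaded: 13.0 V; loaded: 12.3 V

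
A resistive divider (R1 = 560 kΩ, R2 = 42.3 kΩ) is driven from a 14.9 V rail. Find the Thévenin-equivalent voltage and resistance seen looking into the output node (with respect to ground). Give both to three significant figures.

V_th = 1.05 V, R_th = 39.3 kΩ

V_th is the open-circuit tap voltage: 14.9 × 42.3/(560 + 42.3) = 1.05 V.
With the supply zeroed, R1 and R2 appear in parallel from the tap: R_th = R1‖R2 = (560 × 42.3)/602.3 = 39.3 kΩ.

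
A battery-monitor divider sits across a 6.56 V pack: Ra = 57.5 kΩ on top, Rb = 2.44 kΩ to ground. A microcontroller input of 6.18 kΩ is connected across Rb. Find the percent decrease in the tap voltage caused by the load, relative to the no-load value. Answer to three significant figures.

The divider's output (Thévenin) resistance is Ra‖Rb = 2.341 kΩ.
Fractional drop under load = R_th/(R_th + R_L) = 2.341 / (2.341 + 6.18) = 0.2747.
So the output falls by 27.5 %.

27.5 %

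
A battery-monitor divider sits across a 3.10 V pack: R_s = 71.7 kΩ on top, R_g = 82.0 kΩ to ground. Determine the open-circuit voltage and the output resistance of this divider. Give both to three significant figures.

V_th is the open-circuit tap voltage: 3.10 × 82.0/(71.7 + 82.0) = 1.65 V.
With the supply zeroed, R_s and R_g appear in parallel from the tap: R_th = R_s‖R_g = (71.7 × 82.0)/153.7 = 38.3 kΩ.

V_th = 1.65 V, R_th = 38.3 kΩ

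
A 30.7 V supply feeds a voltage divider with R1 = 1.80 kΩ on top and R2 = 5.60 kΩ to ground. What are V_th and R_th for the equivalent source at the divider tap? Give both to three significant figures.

V_th = 23.2 V, R_th = 1.36 kΩ

V_th is the open-circuit tap voltage: 30.7 × 5.60/(1.80 + 5.60) = 23.2 V.
With the supply zeroed, R1 and R2 appear in parallel from the tap: R_th = R1‖R2 = (1.80 × 5.60)/7.400 = 1.36 kΩ.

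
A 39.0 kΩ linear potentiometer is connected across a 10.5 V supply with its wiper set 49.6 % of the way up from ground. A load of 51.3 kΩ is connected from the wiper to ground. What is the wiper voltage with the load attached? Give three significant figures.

The wiper splits the pot into (1−α)R = 19.66 kΩ above and αR = 19.34 kΩ below.
Lower section ‖ load = 14.05 kΩ.
V_wiper = 10.5 × 14.05/(19.66 + 14.05) = 4.38 V.

V ≈ 4.38 V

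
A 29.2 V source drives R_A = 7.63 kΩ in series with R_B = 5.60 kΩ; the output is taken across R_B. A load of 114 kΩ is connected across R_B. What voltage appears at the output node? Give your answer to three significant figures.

V_out ≈ 12.0 V

The load sits in parallel with R_B: R_B‖R_L = (5.60 × 114) / (5.60 + 114) = 5.338 kΩ.
V_out = 29.2 × 5.338 / (7.63 + 5.338) = 29.2 × 5.338/12.97 = 12.0 V.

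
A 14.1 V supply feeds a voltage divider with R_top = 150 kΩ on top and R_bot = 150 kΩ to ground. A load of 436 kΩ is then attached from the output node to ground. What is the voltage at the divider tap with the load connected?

V_out ≈ 6.02 V

The load sits in parallel with R_bot: R_bot‖R_L = (150 × 436) / (150 + 436) = 111.6 kΩ.
V_out = 14.1 × 111.6 / (150 + 111.6) = 14.1 × 111.6/261.6 = 6.02 V.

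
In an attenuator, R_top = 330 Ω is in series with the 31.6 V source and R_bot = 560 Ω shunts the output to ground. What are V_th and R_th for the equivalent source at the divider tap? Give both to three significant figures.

V_th is the open-circuit tap voltage: 31.6 × 560/(330 + 560) = 19.9 V.
With the supply zeroed, R_top and R_bot appear in parallel from the tap: R_th = R_top‖R_bot = (330 × 560)/890.0 = 208 Ω.

V_th = 19.9 V, R_th = 208 Ω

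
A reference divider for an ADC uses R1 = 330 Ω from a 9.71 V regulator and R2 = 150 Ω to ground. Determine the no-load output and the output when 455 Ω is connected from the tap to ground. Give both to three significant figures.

Unloaded: 3.03 V; loaded: 2.47 V

Open-circuit: V = 9.71 × 150/(330 + 150) = 3.03 V.
With the load, R2 becomes R2‖R_L = 112.8 Ω, so V = 9.71 × 112.8/442.8 = 2.47 V.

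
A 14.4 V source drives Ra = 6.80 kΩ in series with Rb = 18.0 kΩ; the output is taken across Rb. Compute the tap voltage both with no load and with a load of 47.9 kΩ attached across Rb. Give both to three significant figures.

Open-circuit: V = 14.4 × 18.0/(6.80 + 18.0) = 10.5 V.
With the load, Rb becomes Rb‖R_L = 13.08 kΩ, so V = 14.4 × 13.08/19.88 = 9.48 V.

Unloaded: 10.5 V; loaded: 9.48 V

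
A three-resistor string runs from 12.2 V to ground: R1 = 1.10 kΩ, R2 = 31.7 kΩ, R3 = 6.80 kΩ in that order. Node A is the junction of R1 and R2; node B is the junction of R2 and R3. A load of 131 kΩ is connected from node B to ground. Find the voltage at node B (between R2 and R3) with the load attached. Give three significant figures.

V ≈ 2.01 V

At node B, R3 is in parallel with the load: R3‖R_L = 6.464 kΩ.
Below node A the resistance is R2 + (R3‖R_L) = 38.16 kΩ, so V_A = 12.2 × 38.16/39.26 = 11.86 V.
Then V_B = V_A × (R3‖R_L)/(R2 + R3‖R_L) = 11.86 × 6.464/38.16 = 2.01 V.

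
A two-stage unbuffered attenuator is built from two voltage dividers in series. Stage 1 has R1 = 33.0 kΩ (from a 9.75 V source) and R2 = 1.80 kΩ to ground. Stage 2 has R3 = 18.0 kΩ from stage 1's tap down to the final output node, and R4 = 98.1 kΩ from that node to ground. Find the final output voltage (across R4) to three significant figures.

V_out ≈ 0.420 V

Stage 2 presents R3+R4 = 116.1 kΩ as a load on stage 1's tap.
Stage 1's lower leg becomes R2‖(R3+R4) = 1.773 kΩ, so V_mid = 9.75 × 1.773/34.77 = 0.4970 V.
Stage 2 is itself unloaded: V_out = V_mid × R4/(R3+R4) = 0.4970 × 98.1/116.1 = 0.420 V.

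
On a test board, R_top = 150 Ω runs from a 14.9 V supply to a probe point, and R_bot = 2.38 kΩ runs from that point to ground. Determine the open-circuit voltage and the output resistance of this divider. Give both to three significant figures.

V_th = 14.0 V, R_th = 141 Ω

V_th is the open-circuit tap voltage: 14.9 × 2380/(150 + 2380) = 14.0 V.
With the supply zeroed, R_top and R_bot appear in parallel from the tap: R_th = R_top‖R_bot = (150 × 2380)/2530 = 141 Ω.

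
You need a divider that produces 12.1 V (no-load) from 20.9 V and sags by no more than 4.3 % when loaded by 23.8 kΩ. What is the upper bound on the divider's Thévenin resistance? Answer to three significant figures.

Loading drop = R_th/(R_th + R_L) ≤ 0.0430, so R_th ≤ R_L · ε/(1−ε) = 23.8 kΩ × 0.0430/0.9570 = 1.07 kΩ.
(Any R1, R2 with R2/(R1+R2) = 0.579 and R1‖R2 ≤ 1.07 kΩ will meet the spec.)

R_th ≤ 1.07 kΩ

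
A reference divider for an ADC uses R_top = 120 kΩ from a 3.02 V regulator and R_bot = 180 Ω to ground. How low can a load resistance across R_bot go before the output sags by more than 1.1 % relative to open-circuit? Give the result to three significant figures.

Output resistance R_th = R_top‖R_bot = (120000 × 180)/120200 = 179.7 Ω.
The fractional drop is R_th/(R_th + R_L); requiring this ≤ 0.0110 gives R_L ≥ R_th(1/0.0110 − 1) = 179.7 × 89.91 = 16.2 kΩ.

R_L(min) ≈ 16.2 kΩ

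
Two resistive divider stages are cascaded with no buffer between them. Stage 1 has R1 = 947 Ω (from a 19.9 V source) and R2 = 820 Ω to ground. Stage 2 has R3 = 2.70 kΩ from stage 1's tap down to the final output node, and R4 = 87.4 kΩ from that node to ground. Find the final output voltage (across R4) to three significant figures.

Stage 2 presents R3+R4 = 90100 Ω as a load on stage 1's tap.
Stage 1's lower leg becomes R2‖(R3+R4) = 812.6 Ω, so V_mid = 19.9 × 812.6/1760 = 9.190 V.
Stage 2 is itself unloaded: V_out = V_mid × R4/(R3+R4) = 9.190 × 87400/90100 = 8.91 V.

V_out ≈ 8.91 V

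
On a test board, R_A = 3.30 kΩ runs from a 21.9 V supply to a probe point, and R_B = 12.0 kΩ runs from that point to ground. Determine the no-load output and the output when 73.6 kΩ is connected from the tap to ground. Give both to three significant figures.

Unloaded: 17.2 V; loaded: 16.6 V

Open-circuit: V = 21.9 × 12.0/(3.30 + 12.0) = 17.2 V.
With the load, R_B becomes R_B‖R_L = 10.32 kΩ, so V = 21.9 × 10.32/13.62 = 16.6 V.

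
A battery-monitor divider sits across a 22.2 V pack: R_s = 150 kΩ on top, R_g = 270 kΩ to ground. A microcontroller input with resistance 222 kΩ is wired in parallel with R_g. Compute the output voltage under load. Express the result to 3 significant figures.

V_out ≈ 9.95 V

The load sits in parallel with R_g: R_g‖R_L = (270 × 222) / (270 + 222) = 121.8 kΩ.
V_out = 22.2 × 121.8 / (150 + 121.8) = 22.2 × 121.8/271.8 = 9.95 V.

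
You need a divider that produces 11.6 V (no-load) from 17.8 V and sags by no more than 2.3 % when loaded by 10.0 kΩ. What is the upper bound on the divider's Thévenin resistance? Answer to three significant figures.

R_th ≤ 235 Ω

Loading drop = R_th/(R_th + R_L) ≤ 0.0230, so R_th ≤ R_L · ε/(1−ε) = 10.0 kΩ × 0.0230/0.9770 = 235 Ω.
(Any R1, R2 with R2/(R1+R2) = 0.652 and R1‖R2 ≤ 235 Ω will meet the spec.)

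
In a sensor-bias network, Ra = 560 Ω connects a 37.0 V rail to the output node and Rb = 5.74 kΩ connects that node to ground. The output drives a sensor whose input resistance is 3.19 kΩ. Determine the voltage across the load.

V_out ≈ 29.1 V

The load sits in parallel with Rb: Rb‖R_L = (5740 × 3190) / (5740 + 3190) = 2050 Ω.
V_out = 37.0 × 2050 / (560 + 2050) = 37.0 × 2050/2610 = 29.1 V.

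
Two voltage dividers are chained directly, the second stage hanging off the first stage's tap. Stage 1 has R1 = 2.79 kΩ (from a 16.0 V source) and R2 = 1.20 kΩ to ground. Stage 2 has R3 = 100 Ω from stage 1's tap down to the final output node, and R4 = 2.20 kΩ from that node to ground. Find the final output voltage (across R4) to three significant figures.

V_out ≈ 3.37 V

Stage 2 presents R3+R4 = 2300 Ω as a load on stage 1's tap.
Stage 1's lower leg becomes R2‖(R3+R4) = 788.6 Ω, so V_mid = 16.0 × 788.6/3579 = 3.526 V.
Stage 2 is itself unloaded: V_out = V_mid × R4/(R3+R4) = 3.526 × 2200/2300 = 3.37 V.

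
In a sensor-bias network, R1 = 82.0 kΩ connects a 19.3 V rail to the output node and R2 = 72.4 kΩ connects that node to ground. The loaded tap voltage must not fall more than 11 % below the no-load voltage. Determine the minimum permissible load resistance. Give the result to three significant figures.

R_L(min) ≈ 311 kΩ

Output resistance R_th = R1‖R2 = (82.0 × 72.4)/154.4 = 38.45 kΩ.
The fractional drop is R_th/(R_th + R_L); requiring this ≤ 0.110 gives R_L ≥ R_th(1/0.110 − 1) = 38.45 × 8.091 = 311 kΩ.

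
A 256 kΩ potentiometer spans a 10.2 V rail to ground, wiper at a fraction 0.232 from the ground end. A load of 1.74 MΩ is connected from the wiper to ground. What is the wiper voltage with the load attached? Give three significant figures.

V ≈ 2.31 V

The wiper splits the pot into (1−α)R = 196.6 kΩ above and αR = 59.39 kΩ below.
Lower section ‖ load = 57.43 kΩ.
V_wiper = 10.2 × 57.43/(196.6 + 57.43) = 2.31 V.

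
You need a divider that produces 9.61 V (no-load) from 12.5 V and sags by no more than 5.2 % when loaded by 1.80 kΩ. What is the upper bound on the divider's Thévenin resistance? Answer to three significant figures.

R_th ≤ 98.7 Ω

Loading drop = R_th/(R_th + R_L) ≤ 0.0520, so R_th ≤ R_L · ε/(1−ε) = 1.80 kΩ × 0.0520/0.9480 = 98.7 Ω.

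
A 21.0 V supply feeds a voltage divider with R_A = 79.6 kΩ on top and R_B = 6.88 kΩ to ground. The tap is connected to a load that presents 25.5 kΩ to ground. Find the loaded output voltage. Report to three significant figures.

V_out ≈ 1.34 V

The load sits in parallel with R_B: R_B‖R_L = (6.88 × 25.5) / (6.88 + 25.5) = 5.418 kΩ.
V_out = 21.0 × 5.418 / (79.6 + 5.418) = 21.0 × 5.418/85.02 = 1.34 V.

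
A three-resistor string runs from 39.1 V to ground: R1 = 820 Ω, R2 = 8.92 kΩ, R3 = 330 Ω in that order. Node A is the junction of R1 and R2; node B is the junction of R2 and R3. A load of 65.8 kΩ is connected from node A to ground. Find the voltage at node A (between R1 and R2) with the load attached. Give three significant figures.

Below node A the series string R2+R3 = 9250 Ω sits in parallel with the 65800 Ω load: 8110 Ω.
V_A = 39.1 × 8110/(820 + 8110) = 35.5 V.

V ≈ 35.5 V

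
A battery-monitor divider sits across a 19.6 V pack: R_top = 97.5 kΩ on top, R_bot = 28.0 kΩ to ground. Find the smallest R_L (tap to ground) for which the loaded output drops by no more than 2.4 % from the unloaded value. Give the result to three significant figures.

R_L(min) ≈ 885 kΩ

Output resistance R_th = R_top‖R_bot = (97.5 × 28.0)/125.5 = 21.75 kΩ.
The fractional drop is R_th/(R_th + R_L); requiring this ≤ 0.0240 gives R_L ≥ R_th(1/0.0240 − 1) = 21.75 × 40.67 = 885 kΩ.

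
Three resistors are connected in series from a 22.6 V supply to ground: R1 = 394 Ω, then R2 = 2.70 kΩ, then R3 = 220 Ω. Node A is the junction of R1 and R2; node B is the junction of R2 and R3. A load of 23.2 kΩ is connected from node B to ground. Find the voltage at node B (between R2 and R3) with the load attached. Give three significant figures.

At node B, R3 is in parallel with the load: R3‖R_L = 217.9 Ω.
Below node A the resistance is R2 + (R3‖R_L) = 2918 Ω, so V_A = 22.6 × 2918/3312 = 19.91 V.
Then V_B = V_A × (R3‖R_L)/(R2 + R3‖R_L) = 19.91 × 217.9/2918 = 1.49 V.

V ≈ 1.49 V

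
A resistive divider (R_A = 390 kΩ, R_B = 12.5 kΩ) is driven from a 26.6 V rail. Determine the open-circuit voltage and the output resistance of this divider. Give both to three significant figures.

V_th is the open-circuit tap voltage: 26.6 × 12.5/(390 + 12.5) = 0.826 V.
With the supply zeroed, R_A and R_B appear in parallel from the tap: R_th = R_A‖R_B = (390 × 12.5)/402.5 = 12.1 kΩ.

V_th = 0.826 V, R_th = 12.1 kΩ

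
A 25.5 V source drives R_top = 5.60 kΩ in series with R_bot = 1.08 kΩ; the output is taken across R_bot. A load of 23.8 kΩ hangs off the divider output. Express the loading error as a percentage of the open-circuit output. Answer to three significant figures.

3.66 %

The divider's output (Thévenin) resistance is R_top‖R_bot = 0.9054 kΩ.
Fractional drop under load = R_th/(R_th + R_L) = 0.9054 / (0.9054 + 23.8) = 0.03665.
So the output falls by 3.66 %.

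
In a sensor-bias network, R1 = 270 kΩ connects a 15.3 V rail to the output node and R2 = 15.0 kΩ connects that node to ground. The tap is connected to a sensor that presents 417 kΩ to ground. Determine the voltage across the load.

V_out ≈ 0.779 V

The load sits in parallel with R2: R2‖R_L = (15.0 × 417) / (15.0 + 417) = 14.48 kΩ.
V_out = 15.3 × 14.48 / (270 + 14.48) = 15.3 × 14.48/284.5 = 0.779 V.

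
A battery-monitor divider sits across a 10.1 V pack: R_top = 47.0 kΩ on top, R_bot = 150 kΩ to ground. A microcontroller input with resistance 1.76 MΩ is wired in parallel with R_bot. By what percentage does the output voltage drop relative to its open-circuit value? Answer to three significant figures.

1.99 %

The divider's output (Thévenin) resistance is R_top‖R_bot = 35.79 kΩ.
Fractional drop under load = R_th/(R_th + R_L) = 35.79 / (35.79 + 1760) = 0.01993.
So the output falls by 1.99 %.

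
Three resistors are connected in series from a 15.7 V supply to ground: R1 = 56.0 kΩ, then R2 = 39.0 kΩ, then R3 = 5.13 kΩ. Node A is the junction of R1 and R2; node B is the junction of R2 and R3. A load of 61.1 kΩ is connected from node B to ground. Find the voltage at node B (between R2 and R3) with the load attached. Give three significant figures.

V ≈ 0.745 V

At node B, R3 is in parallel with the load: R3‖R_L = 4.733 kΩ.
Below node A the resistance is R2 + (R3‖R_L) = 43.73 kΩ, so V_A = 15.7 × 43.73/99.73 = 6.884 V.
Then V_B = V_A × (R3‖R_L)/(R2 + R3‖R_L) = 6.884 × 4.733/43.73 = 0.745 V.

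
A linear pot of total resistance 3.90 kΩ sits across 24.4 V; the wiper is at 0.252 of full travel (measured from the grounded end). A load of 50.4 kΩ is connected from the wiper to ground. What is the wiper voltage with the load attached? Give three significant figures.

The wiper splits the pot into (1−α)R = 2917 Ω above and αR = 982.8 Ω below.
Lower section ‖ load = 964.0 Ω.
V_wiper = 24.4 × 964.0/(2917 + 964.0) = 6.06 V.

V ≈ 6.06 V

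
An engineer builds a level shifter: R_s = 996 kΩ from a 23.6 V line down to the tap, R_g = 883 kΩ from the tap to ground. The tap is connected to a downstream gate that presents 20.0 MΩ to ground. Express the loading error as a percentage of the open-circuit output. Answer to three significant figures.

The divider's output (Thévenin) resistance is R_s‖R_g = 468.1 kΩ.
Fractional drop under load = R_th/(R_th + R_L) = 468.1 / (468.1 + 20000) = 0.02287.
So the output falls by 2.29 %.

2.29 %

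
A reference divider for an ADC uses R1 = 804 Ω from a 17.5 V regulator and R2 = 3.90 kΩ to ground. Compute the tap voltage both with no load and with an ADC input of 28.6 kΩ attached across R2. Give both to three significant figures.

Unloaded: 14.5 V; loaded: 14.2 V

Open-circuit: V = 17.5 × 3900/(804 + 3900) = 14.5 V.
With the load, R2 becomes R2‖R_L = 3432 Ω, so V = 17.5 × 3432/4236 = 14.2 V.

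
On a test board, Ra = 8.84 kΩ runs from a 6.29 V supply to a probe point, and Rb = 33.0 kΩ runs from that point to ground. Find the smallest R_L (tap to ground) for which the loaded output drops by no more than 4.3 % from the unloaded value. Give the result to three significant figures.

Output resistance R_th = Ra‖Rb = (8.84 × 33.0)/41.84 = 6.972 kΩ.
The fractional drop is R_th/(R_th + R_L); requiring this ≤ 0.0430 gives R_L ≥ R_th(1/0.0430 − 1) = 6.972 × 22.26 = 155 kΩ.

R_L(min) ≈ 155 kΩ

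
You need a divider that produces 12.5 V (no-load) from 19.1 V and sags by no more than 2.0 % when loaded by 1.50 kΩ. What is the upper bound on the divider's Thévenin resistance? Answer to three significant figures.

R_th ≤ 30.6 Ω

Loading drop = R_th/(R_th + R_L) ≤ 0.0200, so R_th ≤ R_L · ε/(1−ε) = 1.50 kΩ × 0.0200/0.9800 = 30.6 Ω.
(Any R1, R2 with R2/(R1+R2) = 0.654 and R1‖R2 ≤ 30.6 Ω will meet the spec.)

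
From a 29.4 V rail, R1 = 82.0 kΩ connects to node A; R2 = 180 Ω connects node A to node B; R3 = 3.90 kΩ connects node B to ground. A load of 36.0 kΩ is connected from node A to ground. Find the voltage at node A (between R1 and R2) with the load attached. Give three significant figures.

V ≈ 1.26 V

Below node A the series string R2+R3 = 4080 Ω sits in parallel with the 36000 Ω load: 3665 Ω.
V_A = 29.4 × 3665/(82000 + 3665) = 1.26 V.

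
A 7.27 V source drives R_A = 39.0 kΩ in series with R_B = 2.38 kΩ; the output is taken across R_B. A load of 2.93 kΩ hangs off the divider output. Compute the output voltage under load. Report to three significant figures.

The load sits in parallel with R_B: R_B‖R_L = (2.38 × 2.93) / (2.38 + 2.93) = 1.313 kΩ.
V_out = 7.27 × 1.313 / (39.0 + 1.313) = 7.27 × 1.313/40.31 = 0.237 V.

V_out ≈ 0.237 V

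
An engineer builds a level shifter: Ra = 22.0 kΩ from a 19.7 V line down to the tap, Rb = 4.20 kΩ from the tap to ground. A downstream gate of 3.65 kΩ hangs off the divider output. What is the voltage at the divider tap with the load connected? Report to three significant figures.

V_out ≈ 1.61 V

The load sits in parallel with Rb: Rb‖R_L = (4.20 × 3.65) / (4.20 + 3.65) = 1.953 kΩ.
V_out = 19.7 × 1.953 / (22.0 + 1.953) = 19.7 × 1.953/23.95 = 1.61 V.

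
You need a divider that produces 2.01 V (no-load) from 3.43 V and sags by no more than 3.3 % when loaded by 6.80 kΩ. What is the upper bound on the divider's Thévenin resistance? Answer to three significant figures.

Loading drop = R_th/(R_th + R_L) ≤ 0.0330, so R_th ≤ R_L · ε/(1−ε) = 6.80 kΩ × 0.0330/0.9670 = 232 Ω.
(Any R1, R2 with R2/(R1+R2) = 0.586 and R1‖R2 ≤ 232 Ω will meet the spec.)

R_th ≤ 232 Ω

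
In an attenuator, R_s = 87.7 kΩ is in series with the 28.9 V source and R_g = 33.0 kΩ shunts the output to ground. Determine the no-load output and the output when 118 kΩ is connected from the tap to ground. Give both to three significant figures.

Open-circuit: V = 28.9 × 33.0/(87.7 + 33.0) = 7.90 V.
With the load, R_g becomes R_g‖R_L = 25.79 kΩ, so V = 28.9 × 25.79/113.5 = 6.57 V.

Unloaded: 7.90 V; loaded: 6.57 V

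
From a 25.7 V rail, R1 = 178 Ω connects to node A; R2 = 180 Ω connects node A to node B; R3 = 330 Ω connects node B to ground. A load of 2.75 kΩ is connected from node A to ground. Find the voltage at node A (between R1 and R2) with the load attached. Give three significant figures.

Below node A the series string R2+R3 = 510.0 Ω sits in parallel with the 2750 Ω load: 430.2 Ω.
V_A = 25.7 × 430.2/(178 + 430.2) = 18.2 V.

V ≈ 18.2 V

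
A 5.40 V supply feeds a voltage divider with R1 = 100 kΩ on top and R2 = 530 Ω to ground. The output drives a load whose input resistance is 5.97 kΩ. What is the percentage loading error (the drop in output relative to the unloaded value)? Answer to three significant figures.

8.11 %

The divider's output (Thévenin) resistance is R1‖R2 = 527.2 Ω.
Fractional drop under load = R_th/(R_th + R_L) = 527.2 / (527.2 + 5970) = 0.08114.
So the output falls by 8.11 %.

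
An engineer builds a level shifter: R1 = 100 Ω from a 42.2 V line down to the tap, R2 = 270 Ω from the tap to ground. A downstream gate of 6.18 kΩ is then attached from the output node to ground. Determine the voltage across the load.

V_out ≈ 30.4 V

The load sits in parallel with R2: R2‖R_L = (270 × 6180) / (270 + 6180) = 258.7 Ω.
V_out = 42.2 × 258.7 / (100 + 258.7) = 42.2 × 258.7/358.7 = 30.4 V.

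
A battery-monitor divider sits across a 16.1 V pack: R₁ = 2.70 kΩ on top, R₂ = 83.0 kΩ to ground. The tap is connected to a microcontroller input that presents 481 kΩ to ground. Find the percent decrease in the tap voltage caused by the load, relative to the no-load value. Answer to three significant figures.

0.541 %

The divider's output (Thévenin) resistance is R₁‖R₂ = 2.615 kΩ.
Fractional drop under load = R_th/(R_th + R_L) = 2.615 / (2.615 + 481) = 0.005407.
So the output falls by 0.541 %.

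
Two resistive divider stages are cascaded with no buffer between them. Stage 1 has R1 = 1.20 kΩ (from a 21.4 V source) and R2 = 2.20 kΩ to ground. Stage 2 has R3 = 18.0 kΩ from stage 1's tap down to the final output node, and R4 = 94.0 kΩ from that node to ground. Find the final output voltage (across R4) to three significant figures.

V_out ≈ 11.5 V

Stage 2 presents R3+R4 = 112.0 kΩ as a load on stage 1's tap.
Stage 1's lower leg becomes R2‖(R3+R4) = 2.158 kΩ, so V_mid = 21.4 × 2.158/3.358 = 13.75 V.
Stage 2 is itself unloaded: V_out = V_mid × R4/(R3+R4) = 13.75 × 94.0/112.0 = 11.5 V.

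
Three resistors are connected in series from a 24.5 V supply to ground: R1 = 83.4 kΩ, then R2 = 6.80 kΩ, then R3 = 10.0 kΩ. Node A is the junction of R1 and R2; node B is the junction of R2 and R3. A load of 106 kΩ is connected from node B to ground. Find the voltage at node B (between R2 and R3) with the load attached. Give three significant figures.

V ≈ 2.25 V

At node B, R3 is in parallel with the load: R3‖R_L = 9.138 kΩ.
Below node A the resistance is R2 + (R3‖R_L) = 15.94 kΩ, so V_A = 24.5 × 15.94/99.34 = 3.931 V.
Then V_B = V_A × (R3‖R_L)/(R2 + R3‖R_L) = 3.931 × 9.138/15.94 = 2.25 V.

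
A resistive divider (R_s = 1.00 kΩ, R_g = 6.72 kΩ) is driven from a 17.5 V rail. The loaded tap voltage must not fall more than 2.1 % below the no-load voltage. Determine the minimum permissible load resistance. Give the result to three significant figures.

R_L(min) ≈ 40.6 kΩ

Output resistance R_th = R_s‖R_g = (1000 × 6720)/7720 = 870.5 Ω.
The fractional drop is R_th/(R_th + R_L); requiring this ≤ 0.0210 gives R_L ≥ R_th(1/0.0210 − 1) = 870.5 × 46.62 = 40.6 kΩ.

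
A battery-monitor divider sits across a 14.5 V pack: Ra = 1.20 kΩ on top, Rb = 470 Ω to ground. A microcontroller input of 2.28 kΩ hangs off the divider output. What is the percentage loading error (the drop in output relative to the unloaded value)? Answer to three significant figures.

The divider's output (Thévenin) resistance is Ra‖Rb = 337.7 Ω.
Fractional drop under load = R_th/(R_th + R_L) = 337.7 / (337.7 + 2280) = 0.1290.
So the output falls by 12.9 %.

12.9 %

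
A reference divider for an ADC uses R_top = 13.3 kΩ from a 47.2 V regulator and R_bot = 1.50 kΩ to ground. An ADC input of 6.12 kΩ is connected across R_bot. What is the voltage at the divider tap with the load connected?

The load sits in parallel with R_bot: R_bot‖R_L = (1.50 × 6.12) / (1.50 + 6.12) = 1.205 kΩ.
V_out = 47.2 × 1.205 / (13.3 + 1.205) = 47.2 × 1.205/14.50 = 3.92 V.

V_out ≈ 3.92 V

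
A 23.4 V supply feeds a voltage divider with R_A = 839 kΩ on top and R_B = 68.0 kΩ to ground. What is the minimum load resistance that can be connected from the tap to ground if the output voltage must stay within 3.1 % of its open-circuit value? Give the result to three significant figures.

Output resistance R_th = R_A‖R_B = (839 × 68.0)/907.0 = 62.90 kΩ.
The fractional drop is R_th/(R_th + R_L); requiring this ≤ 0.0310 gives R_L ≥ R_th(1/0.0310 − 1) = 62.90 × 31.26 = 1.97 MΩ.

R_L(min) ≈ 1.97 MΩ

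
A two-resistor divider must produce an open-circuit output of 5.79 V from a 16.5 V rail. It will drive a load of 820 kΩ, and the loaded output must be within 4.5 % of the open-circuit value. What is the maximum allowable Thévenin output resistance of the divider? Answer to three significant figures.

R_th ≤ 38.6 kΩ

Loading drop = R_th/(R_th + R_L) ≤ 0.0450, so R_th ≤ R_L · ε/(1−ε) = 820 kΩ × 0.0450/0.9550 = 38.6 kΩ.
(Any R1, R2 with R2/(R1+R2) = 0.351 and R1‖R2 ≤ 38.6 kΩ will meet the spec.)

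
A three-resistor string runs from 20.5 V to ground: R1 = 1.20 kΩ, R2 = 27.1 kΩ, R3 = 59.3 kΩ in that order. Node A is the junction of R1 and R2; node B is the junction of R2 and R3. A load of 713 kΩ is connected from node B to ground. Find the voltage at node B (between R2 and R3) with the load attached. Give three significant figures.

At node B, R3 is in parallel with the load: R3‖R_L = 54.75 kΩ.
Below node A the resistance is R2 + (R3‖R_L) = 81.85 kΩ, so V_A = 20.5 × 81.85/83.05 = 20.20 V.
Then V_B = V_A × (R3‖R_L)/(R2 + R3‖R_L) = 20.20 × 54.75/81.85 = 13.5 V.

V ≈ 13.5 V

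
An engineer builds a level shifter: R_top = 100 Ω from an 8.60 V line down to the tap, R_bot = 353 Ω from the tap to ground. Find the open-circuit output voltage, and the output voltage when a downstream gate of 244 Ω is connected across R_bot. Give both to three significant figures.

Open-circuit: V = 8.60 × 353/(100 + 353) = 6.70 V.
With the load, R_bot becomes R_bot‖R_L = 144.3 Ω, so V = 8.60 × 144.3/244.3 = 5.08 V.

Unloaded: 6.70 V; loaded: 5.08 V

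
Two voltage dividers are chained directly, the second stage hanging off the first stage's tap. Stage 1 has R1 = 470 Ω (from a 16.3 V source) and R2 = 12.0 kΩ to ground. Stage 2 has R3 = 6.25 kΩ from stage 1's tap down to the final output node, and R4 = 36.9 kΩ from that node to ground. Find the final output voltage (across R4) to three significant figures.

Stage 2 presents R3+R4 = 43150 Ω as a load on stage 1's tap.
Stage 1's lower leg becomes R2‖(R3+R4) = 9389 Ω, so V_mid = 16.3 × 9389/9859 = 15.52 V.
Stage 2 is itself unloaded: V_out = V_mid × R4/(R3+R4) = 15.52 × 36900/43150 = 13.3 V.

V_out ≈ 13.3 V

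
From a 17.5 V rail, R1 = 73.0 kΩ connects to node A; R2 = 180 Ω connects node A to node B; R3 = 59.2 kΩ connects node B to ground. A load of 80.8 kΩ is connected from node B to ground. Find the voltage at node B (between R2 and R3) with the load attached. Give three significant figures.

V ≈ 5.57 V

At node B, R3 is in parallel with the load: R3‖R_L = 34170 Ω.
Below node A the resistance is R2 + (R3‖R_L) = 34350 Ω, so V_A = 17.5 × 34350/107300 = 5.599 V.
Then V_B = V_A × (R3‖R_L)/(R2 + R3‖R_L) = 5.599 × 34170/34350 = 5.57 V.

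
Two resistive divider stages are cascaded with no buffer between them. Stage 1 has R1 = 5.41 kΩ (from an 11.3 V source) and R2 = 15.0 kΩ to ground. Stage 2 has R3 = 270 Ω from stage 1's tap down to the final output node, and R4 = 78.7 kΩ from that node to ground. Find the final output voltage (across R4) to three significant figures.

Stage 2 presents R3+R4 = 78970 Ω as a load on stage 1's tap.
Stage 1's lower leg becomes R2‖(R3+R4) = 12610 Ω, so V_mid = 11.3 × 12610/18020 = 7.907 V.
Stage 2 is itself unloaded: V_out = V_mid × R4/(R3+R4) = 7.907 × 78700/78970 = 7.88 V.

V_out ≈ 7.88 V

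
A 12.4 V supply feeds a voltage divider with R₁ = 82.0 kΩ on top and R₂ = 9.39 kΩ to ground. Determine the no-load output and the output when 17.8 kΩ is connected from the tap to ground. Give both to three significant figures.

Unloaded: 1.27 V; loaded: 0.865 V

Open-circuit: V = 12.4 × 9.39/(82.0 + 9.39) = 1.27 V.
With the load, R₂ becomes R₂‖R_L = 6.147 kΩ, so V = 12.4 × 6.147/88.15 = 0.865 V.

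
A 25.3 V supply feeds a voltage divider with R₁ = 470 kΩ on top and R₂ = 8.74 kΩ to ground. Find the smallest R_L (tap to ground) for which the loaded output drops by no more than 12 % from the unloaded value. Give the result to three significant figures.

Output resistance R_th = R₁‖R₂ = (470 × 8.74)/478.7 = 8.580 kΩ.
The fractional drop is R_th/(R_th + R_L); requiring this ≤ 0.120 gives R_L ≥ R_th(1/0.120 − 1) = 8.580 × 7.333 = 62.9 kΩ.

R_L(min) ≈ 62.9 kΩ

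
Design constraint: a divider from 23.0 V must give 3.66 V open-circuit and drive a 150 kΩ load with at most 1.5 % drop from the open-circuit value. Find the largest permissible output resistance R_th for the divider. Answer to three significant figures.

Loading drop = R_th/(R_th + R_L) ≤ 0.0150, so R_th ≤ R_L · ε/(1−ε) = 150 kΩ × 0.0150/0.9850 = 2.28 kΩ.

R_th ≤ 2.28 kΩ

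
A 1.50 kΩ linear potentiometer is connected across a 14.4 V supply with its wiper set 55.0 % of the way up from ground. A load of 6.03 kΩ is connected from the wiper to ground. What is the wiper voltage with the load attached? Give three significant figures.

V ≈ 7.46 V

The wiper splits the pot into (1−α)R = 675.0 Ω above and αR = 825.0 Ω below.
Lower section ‖ load = 725.7 Ω.
V_wiper = 14.4 × 725.7/(675.0 + 725.7) = 7.46 V.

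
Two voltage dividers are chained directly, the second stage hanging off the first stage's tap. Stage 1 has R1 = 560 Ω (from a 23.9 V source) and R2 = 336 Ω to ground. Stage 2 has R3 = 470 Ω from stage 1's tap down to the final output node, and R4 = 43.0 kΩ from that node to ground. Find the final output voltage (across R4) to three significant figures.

Stage 2 presents R3+R4 = 43470 Ω as a load on stage 1's tap.
Stage 1's lower leg becomes R2‖(R3+R4) = 333.4 Ω, so V_mid = 23.9 × 333.4/893.4 = 8.919 V.
Stage 2 is itself unloaded: V_out = V_mid × R4/(R3+R4) = 8.919 × 43000/43470 = 8.82 V.

V_out ≈ 8.82 V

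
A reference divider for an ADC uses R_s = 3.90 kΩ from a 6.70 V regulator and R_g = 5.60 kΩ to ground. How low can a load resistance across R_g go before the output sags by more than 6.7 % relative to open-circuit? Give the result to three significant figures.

R_L(min) ≈ 32.0 kΩ

Output resistance R_th = R_s‖R_g = (3.90 × 5.60)/9.500 = 2.299 kΩ.
The fractional drop is R_th/(R_th + R_L); requiring this ≤ 0.0670 gives R_L ≥ R_th(1/0.0670 − 1) = 2.299 × 13.93 = 32.0 kΩ.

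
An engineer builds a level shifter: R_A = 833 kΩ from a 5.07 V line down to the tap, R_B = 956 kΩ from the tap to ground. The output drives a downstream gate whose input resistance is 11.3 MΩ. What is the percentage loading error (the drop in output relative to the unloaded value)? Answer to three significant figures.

The divider's output (Thévenin) resistance is R_A‖R_B = 445.1 kΩ.
Fractional drop under load = R_th/(R_th + R_L) = 445.1 / (445.1 + 11300) = 0.03790.
So the output falls by 3.79 %.

3.79 %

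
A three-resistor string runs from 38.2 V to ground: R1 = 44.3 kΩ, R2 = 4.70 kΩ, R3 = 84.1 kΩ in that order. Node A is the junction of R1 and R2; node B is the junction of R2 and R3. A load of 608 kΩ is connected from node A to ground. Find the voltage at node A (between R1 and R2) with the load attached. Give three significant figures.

Below node A the series string R2+R3 = 88.80 kΩ sits in parallel with the 608 kΩ load: 77.48 kΩ.
V_A = 38.2 × 77.48/(44.3 + 77.48) = 24.3 V.

V ≈ 24.3 V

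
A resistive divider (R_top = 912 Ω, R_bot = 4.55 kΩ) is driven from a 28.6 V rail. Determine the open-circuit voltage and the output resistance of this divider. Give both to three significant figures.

V_th = 23.8 V, R_th = 760 Ω

V_th is the open-circuit tap voltage: 28.6 × 4550/(912 + 4550) = 23.8 V.
With the supply zeroed, R_top and R_bot appear in parallel from the tap: R_th = R_top‖R_bot = (912 × 4550)/5462 = 760 Ω.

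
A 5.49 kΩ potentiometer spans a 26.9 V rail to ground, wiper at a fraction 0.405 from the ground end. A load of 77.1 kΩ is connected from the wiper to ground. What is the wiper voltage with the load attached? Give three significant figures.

The wiper splits the pot into (1−α)R = 3.267 kΩ above and αR = 2.223 kΩ below.
Lower section ‖ load = 2.161 kΩ.
V_wiper = 26.9 × 2.161/(3.267 + 2.161) = 10.7 V.

V ≈ 10.7 V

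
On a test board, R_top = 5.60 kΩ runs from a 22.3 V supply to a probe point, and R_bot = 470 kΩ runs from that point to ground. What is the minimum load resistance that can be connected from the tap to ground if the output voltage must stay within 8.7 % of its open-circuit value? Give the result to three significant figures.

R_L(min) ≈ 58.1 kΩ

Output resistance R_th = R_top‖R_bot = (5.60 × 470)/475.6 = 5.534 kΩ.
The fractional drop is R_th/(R_th + R_L); requiring this ≤ 0.0870 gives R_L ≥ R_th(1/0.0870 − 1) = 5.534 × 10.49 = 58.1 kΩ.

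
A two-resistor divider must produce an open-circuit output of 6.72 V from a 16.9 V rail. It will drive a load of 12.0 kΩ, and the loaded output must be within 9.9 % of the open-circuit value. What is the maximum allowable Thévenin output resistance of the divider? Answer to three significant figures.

R_th ≤ 1.32 kΩ

Loading drop = R_th/(R_th + R_L) ≤ 0.0990, so R_th ≤ R_L · ε/(1−ε) = 12.0 kΩ × 0.0990/0.9010 = 1.32 kΩ.
(Any R1, R2 with R2/(R1+R2) = 0.398 and R1‖R2 ≤ 1.32 kΩ will meet the spec.)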